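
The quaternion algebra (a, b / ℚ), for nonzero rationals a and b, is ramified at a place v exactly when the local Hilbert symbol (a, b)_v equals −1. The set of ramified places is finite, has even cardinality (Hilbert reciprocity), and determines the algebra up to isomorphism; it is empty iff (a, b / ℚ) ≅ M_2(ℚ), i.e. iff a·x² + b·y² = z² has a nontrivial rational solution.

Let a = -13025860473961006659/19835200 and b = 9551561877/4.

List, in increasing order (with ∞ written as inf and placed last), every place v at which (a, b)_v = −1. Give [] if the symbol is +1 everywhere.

(a, b) ≡ (-2312167, 117920517) mod (ℚ^×)²; places V = {2, 3, 5, 7, 11, 13, 17, 19, 23, 37, ∞}.
(a,b)_17: α=2, u≡3; β=1, v≡9 (mod 17); (3|17)=-1, (9|17)=+1; sign (−1)^0·-1^1·+1^2 = -1.
(a,b)_13: α=3, u≡7; β=1, v≡2 (mod 13); (7|13)=-1, (2|13)=-1; sign (−1)^0·-1^1·-1^3 = +1.
(a,b)_∞: sgn(-2312167)=−, sgn(117920517)=+, so +1.
(a,b)_37: α=3, u≡18; β=1, v≡25 (mod 37); (18|37)=-1, (25|37)=+1; sign (−1)^0·-1^1·+1^3 = -1.
(a,b)_19: α=3, u≡15; β=1, v≡15 (mod 19); (15|19)=-1, (15|19)=-1; sign (−1)^1·-1^1·-1^3 = -1.
(a,b)_11: α=-1, u≡8; β=1, v≡8 (mod 11); (8|11)=-1, (8|11)=-1; sign (−1)^1·-1^1·-1^-1 = -1.
(a,b)_23: α=-1, u≡9; β=1, v≡9 (mod 23); (9|23)=+1, (9|23)=+1; sign (−1)^1·+1^1·+1^-1 = -1.
(a,b)_2: α=-6, β=-2; u≡1, v≡5 (mod 8); ε(u)ε(v)=0·0, αω(v)=-6·1, βω(u)=-2·0; sum ≡ 0  ⇒  +1.
(a,b)_3: α=10, u≡2; β=5, v≡2 (mod 3); (2|3)=-1, (2|3)=-1; sign (−1)^0·-1^5·-1^10 = -1.
(a,b)_7: α=-2, u≡5; β=0, v≡1 (mod 7); (5|7)=-1, (1|7)=+1; sign (−1)^0·-1^0·+1^-2 = +1.
(a,b)_5: α=-2, u≡2; β=0, v≡3 (mod 5); (2|5)=-1, (3|5)=-1; sign (−1)^0·-1^0·-1^-2 = +1.
|Ram(-2312167, 117920517)| = 6, even; anisotropic at {3, 11, 17, 19, 23, 37}.

[3, 11, 17, 19, 23, 37]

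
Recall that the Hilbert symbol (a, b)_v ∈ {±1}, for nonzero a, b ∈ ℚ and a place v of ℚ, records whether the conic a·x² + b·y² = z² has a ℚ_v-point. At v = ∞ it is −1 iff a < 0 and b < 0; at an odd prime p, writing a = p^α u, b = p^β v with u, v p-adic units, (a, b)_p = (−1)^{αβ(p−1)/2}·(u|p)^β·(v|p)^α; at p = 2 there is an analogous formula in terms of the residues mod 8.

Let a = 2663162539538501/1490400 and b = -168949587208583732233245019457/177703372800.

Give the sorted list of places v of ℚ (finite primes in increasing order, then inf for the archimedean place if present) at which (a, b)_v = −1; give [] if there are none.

[13, 17]

Mod squares: a ≡ 501397286, b ≡ -34. Check v ∈ {∞, 2, 3, 5, 7, 11, 13, 17, 23, 29, 31, 37, 43}.
v=7: a=7^4·(≡3), b=7^10·(≡4) mod 7; (3|7)=-1, (4|7)=+1; (−1)^{4·10·3}·(-1)^10·(+1)^4 = +1.
v=29: a=29^2·(≡19), b=29^4·(≡1) mod 29; (19|29)=-1, (1|29)=+1; (−1)^{2·4·14}·(-1)^4·(+1)^2 = +1.
v=11: a=11^2·(≡1), b=11^2·(≡7) mod 11; (1|11)=+1, (7|11)=-1; (−1)^{2·2·5}·(+1)^2·(-1)^2 = +1.
v=17: a=17^1·(≡3), b=17^1·(≡2) mod 17; (3|17)=-1, (2|17)=+1; (−1)^{1·1·8}·(-1)^1·(+1)^1 = -1.
v=13: a=13^1·(≡2), b=13^2·(≡11) mod 13; (2|13)=-1, (11|13)=-1; (−1)^{1·2·6}·(-1)^2·(-1)^1 = -1.
v=23: a=23^-1·(≡7), b=23^-2·(≡6) mod 23; (7|23)=-1, (6|23)=+1; (−1)^{-1·-2·11}·(-1)^-2·(+1)^-1 = +1.
v=5: a=5^-2·(≡1), b=5^-2·(≡4) mod 5; (1|5)=+1, (4|5)=+1; (−1)^{-2·-2·2}·(+1)^-2·(+1)^-2 = +1.
v=37: a=37^1·(≡27), b=37^2·(≡1) mod 37; (27|37)=+1, (1|37)=+1; (−1)^{1·2·18}·(+1)^2·(+1)^1 = +1.
v=3: a=3^-4·(≡2), b=3^-8·(≡2) mod 3; (2|3)=-1, (2|3)=-1; (−1)^{-4·-8·1}·(-1)^-8·(-1)^-4 = +1.
v=43: a=43^1·(≡14), b=43^2·(≡36) mod 43; (14|43)=+1, (36|43)=+1; (−1)^{1·2·21}·(+1)^2·(+1)^1 = +1.
v=31: a=31^1·(≡22), b=31^2·(≡20) mod 31; (22|31)=-1, (20|31)=+1; (−1)^{1·2·15}·(-1)^2·(+1)^1 = +1.
v=∞: 501397286 > 0 and -34 < 0  ⇒  (a,b)_∞ = +1.
v=2: v_2(a)=-5, v_2(b)=-11; units ≡ 3, 7 (mod 8); ε·ε+αω+βω = 1·1+-5·0+-11·1 ≡ 0  ⇒  (a,b)_2 = +1.
(501397286, -34 / ℚ) ramifies at {13, 17}: a division algebra.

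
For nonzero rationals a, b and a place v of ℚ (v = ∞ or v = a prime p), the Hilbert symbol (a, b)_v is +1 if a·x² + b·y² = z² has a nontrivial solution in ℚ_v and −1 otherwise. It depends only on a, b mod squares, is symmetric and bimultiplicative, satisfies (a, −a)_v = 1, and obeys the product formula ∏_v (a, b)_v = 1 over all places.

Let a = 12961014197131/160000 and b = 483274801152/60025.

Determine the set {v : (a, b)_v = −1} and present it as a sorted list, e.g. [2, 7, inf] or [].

Mod squares: a ≡ 12935131, b ≡ 19393. Check v ∈ {∞, 2, 3, 5, 7, 11, 13, 23, 29, 41, 43}.
v=11: a=11^3·(≡7), b=11^1·(≡5) mod 11; (7|11)=-1, (5|11)=+1; (−1)^{3·1·5}·(-1)^1·(+1)^3 = +1.
v=13: a=13^2·(≡3), b=13^2·(≡12) mod 13; (3|13)=+1, (12|13)=+1; (−1)^{2·2·6}·(+1)^2·(+1)^2 = +1.
v=43: a=43^1·(≡12), b=43^1·(≡17) mod 43; (12|43)=-1, (17|43)=+1; (−1)^{1·1·21}·(-1)^1·(+1)^1 = +1.
v=5: a=5^-4·(≡1), b=5^-2·(≡2) mod 5; (1|5)=+1, (2|5)=-1; (−1)^{-4·-2·2}·(+1)^-2·(-1)^-4 = +1.
v=41: a=41^1·(≡36), b=41^1·(≡27) mod 41; (36|41)=+1, (27|41)=-1; (−1)^{1·1·20}·(+1)^1·(-1)^1 = -1.
v=23: a=23^1·(≡12), b=23^0·(≡13) mod 23; (12|23)=+1, (13|23)=+1; (−1)^{1·0·11}·(+1)^0·(+1)^1 = +1.
v=7: a=7^2·(≡5), b=7^-4·(≡6) mod 7; (5|7)=-1, (6|7)=-1; (−1)^{2·-4·3}·(-1)^-4·(-1)^2 = +1.
v=∞: 12935131 > 0 and 19393 > 0  ⇒  (a,b)_∞ = +1.
v=3: a=3^0·(≡1), b=3^2·(≡1) mod 3; (1|3)=+1, (1|3)=+1; (−1)^{0·2·1}·(+1)^2·(+1)^0 = +1.
v=2: v_2(a)=-8, v_2(b)=14; units ≡ 3, 1 (mod 8); ε·ε+αω+βω = 1·0+-8·0+14·1 ≡ 0  ⇒  (a,b)_2 = +1.
v=29: a=29^1·(≡10), b=29^0·(≡14) mod 29; (10|29)=-1, (14|29)=-1; (−1)^{1·0·14}·(-1)^0·(-1)^1 = -1.
|Ram(12935131, 19393)| = 2, even; anisotropic at {29, 41}.

[29, 41]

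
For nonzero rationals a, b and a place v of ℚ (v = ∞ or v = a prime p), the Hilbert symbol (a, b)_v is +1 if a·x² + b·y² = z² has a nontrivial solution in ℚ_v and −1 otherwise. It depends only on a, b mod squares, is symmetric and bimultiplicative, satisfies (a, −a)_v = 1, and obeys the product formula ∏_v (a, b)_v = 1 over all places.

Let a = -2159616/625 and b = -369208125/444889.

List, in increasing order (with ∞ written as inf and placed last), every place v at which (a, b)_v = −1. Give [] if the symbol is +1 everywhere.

(a, b) ≡ (-2109, -7293) mod (ℚ^×)²; places V = {2, 3, 5, 11, 13, 17, 19, 23, 29, 37, ∞}.
(a,b)_∞: sgn(-2109)=−, sgn(-7293)=−, so -1.
(a,b)_3: α=1, u≡2; β=5, v≡2 (mod 3); (2|3)=-1, (2|3)=-1; sign (−1)^1·-1^5·-1^1 = -1.
(a,b)_29: α=0, u≡19; β=-2, v≡18 (mod 29); (19|29)=-1, (18|29)=-1; sign (−1)^0·-1^-2·-1^0 = +1.
(a,b)_37: α=1, u≡14; β=0, v≡1 (mod 37); (14|37)=-1, (1|37)=+1; sign (−1)^0·-1^0·+1^1 = +1.
(a,b)_23: α=0, u≡21; β=-2, v≡5 (mod 23); (21|23)=-1, (5|23)=-1; sign (−1)^0·-1^-2·-1^0 = +1.
(a,b)_5: α=-4, u≡4; β=4, v≡3 (mod 5); (4|5)=+1, (3|5)=-1; sign (−1)^0·+1^4·-1^-4 = +1.
(a,b)_11: α=0, u≡4; β=1, v≡7 (mod 11); (4|11)=+1, (7|11)=-1; sign (−1)^0·+1^1·-1^0 = +1.
(a,b)_2: α=10, β=0; u≡3, v≡3 (mod 8); ε(u)ε(v)=1·1, αω(v)=10·1, βω(u)=0·1; sum ≡ 1  ⇒  -1.
(a,b)_13: α=0, u≡9; β=1, v≡11 (mod 13); (9|13)=+1, (11|13)=-1; sign (−1)^0·+1^1·-1^0 = +1.
(a,b)_19: α=1, u≡3; β=0, v≡2 (mod 19); (3|19)=-1, (2|19)=-1; sign (−1)^0·-1^0·-1^1 = -1.
(a,b)_17: α=0, u≡1; β=1, v≡13 (mod 17); (1|17)=+1, (13|17)=+1; sign (−1)^0·+1^1·+1^0 = +1.
(-2109, -7293 / ℚ) ramifies at {2, 3, 19, ∞}: a division algebra.

[2, 3, 19, inf]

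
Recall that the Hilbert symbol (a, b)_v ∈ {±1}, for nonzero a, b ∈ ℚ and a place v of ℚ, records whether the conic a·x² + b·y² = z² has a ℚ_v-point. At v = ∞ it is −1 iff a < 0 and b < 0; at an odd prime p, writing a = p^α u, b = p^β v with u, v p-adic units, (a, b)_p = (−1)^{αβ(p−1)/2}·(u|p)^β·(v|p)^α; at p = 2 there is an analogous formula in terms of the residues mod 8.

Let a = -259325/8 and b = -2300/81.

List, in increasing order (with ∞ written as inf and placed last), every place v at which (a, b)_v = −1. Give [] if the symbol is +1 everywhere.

[11, inf]

(a, b) ≡ (-20746, -23) mod (ℚ^×)²; places V = {2, 3, 5, 11, 23, 41, ∞}.
(a,b)_41: α=1, u≡14; β=0, v≡4 (mod 41); (14|41)=-1, (4|41)=+1; sign (−1)^0·-1^0·+1^1 = +1.
(a,b)_11: α=1, u≡8; β=0, v≡8 (mod 11); (8|11)=-1, (8|11)=-1; sign (−1)^0·-1^0·-1^1 = -1.
(a,b)_3: α=0, u≡2; β=-4, v≡1 (mod 3); (2|3)=-1, (1|3)=+1; sign (−1)^0·-1^-4·+1^0 = +1.
(a,b)_2: α=-3, β=2; u≡3, v≡1 (mod 8); ε(u)ε(v)=1·0, αω(v)=-3·0, βω(u)=2·1; sum ≡ 0  ⇒  +1.
(a,b)_∞: sgn(-20746)=−, sgn(-23)=−, so -1.
(a,b)_5: α=2, u≡4; β=2, v≡3 (mod 5); (4|5)=+1, (3|5)=-1; sign (−1)^0·+1^2·-1^2 = +1.
(a,b)_23: α=1, u≡8; β=1, v≡7 (mod 23); (8|23)=+1, (7|23)=-1; sign (−1)^1·+1^1·-1^1 = +1.
(-20746, -23 / ℚ) ramifies at {11, ∞}: a division algebra.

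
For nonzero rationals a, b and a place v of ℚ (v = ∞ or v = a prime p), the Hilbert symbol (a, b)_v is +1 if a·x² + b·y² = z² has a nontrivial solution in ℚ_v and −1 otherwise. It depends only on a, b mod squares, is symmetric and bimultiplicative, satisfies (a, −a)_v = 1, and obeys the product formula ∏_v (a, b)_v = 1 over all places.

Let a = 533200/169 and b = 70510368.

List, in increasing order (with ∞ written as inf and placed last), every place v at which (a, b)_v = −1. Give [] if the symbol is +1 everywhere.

[2, 19, 31, 43]

Mod squares: a ≡ 1333, b ≡ 4406898. Check v ∈ {∞, 2, 3, 5, 13, 19, 29, 31, 43}.
v=5: a=5^2·(≡2), b=5^0·(≡3) mod 5; (2|5)=-1, (3|5)=-1; (−1)^{2·0·2}·(-1)^0·(-1)^2 = +1.
v=29: a=29^0·(≡22), b=29^1·(≡3) mod 29; (22|29)=+1, (3|29)=-1; (−1)^{0·1·14}·(+1)^1·(-1)^0 = +1.
v=19: a=19^0·(≡8), b=19^1·(≡11) mod 19; (8|19)=-1, (11|19)=+1; (−1)^{0·1·9}·(-1)^1·(+1)^0 = -1.
v=31: a=31^1·(≡24), b=31^1·(≡27) mod 31; (24|31)=-1, (27|31)=-1; (−1)^{1·1·15}·(-1)^1·(-1)^1 = -1.
v=13: a=13^-2·(≡5), b=13^0·(≡6) mod 13; (5|13)=-1, (6|13)=-1; (−1)^{-2·0·6}·(-1)^0·(-1)^-2 = +1.
v=43: a=43^1·(≡9), b=43^1·(≡14) mod 43; (9|43)=+1, (14|43)=+1; (−1)^{1·1·21}·(+1)^1·(+1)^1 = -1.
v=∞: 1333 > 0 and 4406898 > 0  ⇒  (a,b)_∞ = +1.
v=3: a=3^0·(≡1), b=3^1·(≡1) mod 3; (1|3)=+1, (1|3)=+1; (−1)^{0·1·1}·(+1)^1·(+1)^0 = +1.
v=2: v_2(a)=4, v_2(b)=5; units ≡ 5, 1 (mod 8); ε·ε+αω+βω = 0·0+4·0+5·1 ≡ 1  ⇒  (a,b)_2 = -1.
|Ram(1333, 4406898)| = 4, even; anisotropic at {2, 19, 31, 43}.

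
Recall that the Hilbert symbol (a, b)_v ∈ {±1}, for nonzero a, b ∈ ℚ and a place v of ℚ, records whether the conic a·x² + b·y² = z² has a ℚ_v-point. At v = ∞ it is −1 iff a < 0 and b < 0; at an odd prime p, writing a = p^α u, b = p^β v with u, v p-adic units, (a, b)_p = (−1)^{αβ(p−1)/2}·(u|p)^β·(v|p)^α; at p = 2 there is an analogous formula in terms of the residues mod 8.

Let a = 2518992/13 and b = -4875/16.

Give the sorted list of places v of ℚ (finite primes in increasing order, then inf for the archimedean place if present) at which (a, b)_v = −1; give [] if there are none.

[]

(a, b) ≡ (4641, -195) mod (ℚ^×)²; places V = {2, 3, 5, 7, 13, 17, ∞}.
(a,b)_7: α=3, u≡6; β=0, v≡2 (mod 7); (6|7)=-1, (2|7)=+1; sign (−1)^0·-1^0·+1^3 = +1.
(a,b)_17: α=1, u≡16; β=0, v≡13 (mod 17); (16|17)=+1, (13|17)=+1; sign (−1)^0·+1^0·+1^1 = +1.
(a,b)_3: α=3, u≡2; β=1, v≡1 (mod 3); (2|3)=-1, (1|3)=+1; sign (−1)^1·-1^1·+1^3 = +1.
(a,b)_2: α=4, β=-4; u≡1, v≡5 (mod 8); ε(u)ε(v)=0·0, αω(v)=4·1, βω(u)=-4·0; sum ≡ 0  ⇒  +1.
(a,b)_∞: sgn(4641)=+, sgn(-195)=−, so +1.
(a,b)_5: α=0, u≡4; β=3, v≡1 (mod 5); (4|5)=+1, (1|5)=+1; sign (−1)^0·+1^3·+1^0 = +1.
(a,b)_13: α=-1, u≡8; β=1, v≡5 (mod 13); (8|13)=-1, (5|13)=-1; sign (−1)^0·-1^1·-1^-1 = +1.
Ram(a, b) = ∅: the form 4641·x² + -195·y² − z² is isotropic over every ℚ_v, so by Hasse–Minkowski it is isotropic over ℚ.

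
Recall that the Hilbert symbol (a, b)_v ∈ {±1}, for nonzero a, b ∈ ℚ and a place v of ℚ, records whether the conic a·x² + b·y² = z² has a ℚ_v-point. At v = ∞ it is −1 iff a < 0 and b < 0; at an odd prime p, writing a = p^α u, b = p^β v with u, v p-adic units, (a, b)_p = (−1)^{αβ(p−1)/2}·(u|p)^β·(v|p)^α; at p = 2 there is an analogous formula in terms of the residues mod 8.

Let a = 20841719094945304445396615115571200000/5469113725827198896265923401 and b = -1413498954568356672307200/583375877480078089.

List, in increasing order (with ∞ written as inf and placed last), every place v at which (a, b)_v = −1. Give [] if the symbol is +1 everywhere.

[5, 13]

(a, b) ≡ (455, -7) mod (ℚ^×)²; places V = {2, 3, 5, 7, 11, 13, 17, 31, 43, 47, ∞}.
(a,b)_5: α=5, u≡4; β=2, v≡3 (mod 5); (4|5)=+1, (3|5)=-1; sign (−1)^0·+1^2·-1^5 = -1.
(a,b)_∞: sgn(455)=+, sgn(-7)=−, so +1.
(a,b)_13: α=3, u≡9; β=2, v≡7 (mod 13); (9|13)=+1, (7|13)=-1; sign (−1)^0·+1^2·-1^3 = -1.
(a,b)_11: α=0, u≡5; β=-2, v≡3 (mod 11); (5|11)=+1, (3|11)=+1; sign (−1)^0·+1^-2·+1^0 = +1.
(a,b)_17: α=-4, u≡1; β=-2, v≡7 (mod 17); (1|17)=+1, (7|17)=-1; sign (−1)^0·+1^-2·-1^-4 = +1.
(a,b)_43: α=-6, u≡21; β=-4, v≡24 (mod 43); (21|43)=+1, (24|43)=+1; sign (−1)^0·+1^-4·+1^-6 = +1.
(a,b)_31: α=-2, u≡30; β=0, v≡13 (mod 31); (30|31)=-1, (13|31)=-1; sign (−1)^0·-1^0·-1^-2 = +1.
(a,b)_3: α=28, u≡2; β=18, v≡2 (mod 3); (2|3)=-1, (2|3)=-1; sign (−1)^0·-1^18·-1^28 = +1.
(a,b)_2: α=26, β=20; u≡7, v≡1 (mod 8); ε(u)ε(v)=1·0, αω(v)=26·0, βω(u)=20·0; sum ≡ 0  ⇒  +1.
(a,b)_47: α=-6, u≡24; β=-4, v≡10 (mod 47); (24|47)=+1, (10|47)=-1; sign (−1)^0·+1^-4·-1^-6 = +1.
(a,b)_7: α=11, u≡1; β=7, v≡5 (mod 7); (1|7)=+1, (5|7)=-1; sign (−1)^1·+1^7·-1^11 = +1.
Ram(455, -7) = {5, 13}; no ℚ_5-point on the conic.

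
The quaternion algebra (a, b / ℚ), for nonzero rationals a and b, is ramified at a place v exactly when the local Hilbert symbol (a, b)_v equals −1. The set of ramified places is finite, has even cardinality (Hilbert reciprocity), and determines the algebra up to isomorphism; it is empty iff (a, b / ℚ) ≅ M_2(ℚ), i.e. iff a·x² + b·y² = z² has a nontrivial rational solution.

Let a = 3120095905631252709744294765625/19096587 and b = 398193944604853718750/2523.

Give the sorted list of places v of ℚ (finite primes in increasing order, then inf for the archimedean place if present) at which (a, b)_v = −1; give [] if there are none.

Mod squares: a ≡ 493991355, b ≡ 14586. Check v ∈ {∞, 2, 3, 5, 11, 13, 17, 19, 23, 29, 31, 37}.
v=31: a=31^3·(≡15), b=31^2·(≡9) mod 31; (15|31)=-1, (9|31)=+1; (−1)^{3·2·15}·(-1)^2·(+1)^3 = +1.
v=37: a=37^2·(≡4), b=37^0·(≡24) mod 37; (4|37)=+1, (24|37)=-1; (−1)^{2·0·18}·(+1)^0·(-1)^2 = +1.
v=5: a=5^7·(≡4), b=5^6·(≡1) mod 5; (4|5)=+1, (1|5)=+1; (−1)^{7·6·2}·(+1)^6·(+1)^7 = +1.
v=17: a=17^1·(≡10), b=17^1·(≡16) mod 17; (10|17)=-1, (16|17)=+1; (−1)^{1·1·8}·(-1)^1·(+1)^1 = -1.
v=23: a=23^3·(≡6), b=23^2·(≡6) mod 23; (6|23)=+1, (6|23)=+1; (−1)^{3·2·11}·(+1)^2·(+1)^3 = +1.
v=19: a=19^3·(≡13), b=19^2·(≡13) mod 19; (13|19)=-1, (13|19)=-1; (−1)^{3·2·9}·(-1)^2·(-1)^3 = -1.
v=11: a=11^1·(≡8), b=11^1·(≡10) mod 11; (8|11)=-1, (10|11)=-1; (−1)^{1·1·5}·(-1)^1·(-1)^1 = -1.
v=2: v_2(a)=0, v_2(b)=1; units ≡ 3, 5 (mod 8); ε·ε+αω+βω = 1·0+0·1+1·1 ≡ 1  ⇒  (a,b)_2 = -1.
v=13: a=13^7·(≡10), b=13^5·(≡3) mod 13; (10|13)=+1, (3|13)=+1; (−1)^{7·5·6}·(+1)^5·(+1)^7 = +1.
v=3: a=3^-3·(≡1), b=3^-1·(≡2) mod 3; (1|3)=+1, (2|3)=-1; (−1)^{-3·-1·1}·(+1)^-1·(-1)^-3 = +1.
v=∞: 493991355 > 0 and 14586 > 0  ⇒  (a,b)_∞ = +1.
v=29: a=29^-4·(≡27), b=29^-2·(≡25) mod 29; (27|29)=-1, (25|29)=+1; (−1)^{-4·-2·14}·(-1)^-2·(+1)^-4 = +1.
(493991355, 14586 / ℚ) ramifies at {2, 11, 17, 19}: a division algebra.

[2, 11, 17, 19]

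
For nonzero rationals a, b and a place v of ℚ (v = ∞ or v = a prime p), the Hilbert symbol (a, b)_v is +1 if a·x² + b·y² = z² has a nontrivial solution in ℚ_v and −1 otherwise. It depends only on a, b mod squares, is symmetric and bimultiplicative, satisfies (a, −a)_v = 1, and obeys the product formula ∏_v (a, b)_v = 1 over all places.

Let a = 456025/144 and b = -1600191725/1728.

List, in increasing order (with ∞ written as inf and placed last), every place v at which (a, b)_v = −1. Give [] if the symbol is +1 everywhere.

(a, b) ≡ (18241, -1887) mod (ℚ^×)²; places V = {2, 3, 5, 11, 17, 29, 37, ∞}.
(a,b)_29: α=1, u≡22; β=2, v≡15 (mod 29); (22|29)=+1, (15|29)=-1; sign (−1)^0·+1^2·-1^1 = -1.
(a,b)_5: α=2, u≡4; β=2, v≡2 (mod 5); (4|5)=+1, (2|5)=-1; sign (−1)^0·+1^2·-1^2 = +1.
(a,b)_11: α=0, u≡9; β=2, v≡3 (mod 11); (9|11)=+1, (3|11)=+1; sign (−1)^0·+1^2·+1^0 = +1.
(a,b)_2: α=-4, β=-6; u≡1, v≡1 (mod 8); ε(u)ε(v)=0·0, αω(v)=-4·0, βω(u)=-6·0; sum ≡ 0  ⇒  +1.
(a,b)_3: α=-2, u≡1; β=-3, v≡1 (mod 3); (1|3)=+1, (1|3)=+1; sign (−1)^0·+1^-3·+1^-2 = +1.
(a,b)_∞: sgn(18241)=+, sgn(-1887)=−, so +1.
(a,b)_17: α=1, u≡2; β=1, v≡13 (mod 17); (2|17)=+1, (13|17)=+1; sign (−1)^0·+1^1·+1^1 = +1.
(a,b)_37: α=1, u≡36; β=1, v≡18 (mod 37); (36|37)=+1, (18|37)=-1; sign (−1)^0·+1^1·-1^1 = -1.
Ram(18241, -1887) = {29, 37}; no ℚ_29-point on the conic.

[29, 37]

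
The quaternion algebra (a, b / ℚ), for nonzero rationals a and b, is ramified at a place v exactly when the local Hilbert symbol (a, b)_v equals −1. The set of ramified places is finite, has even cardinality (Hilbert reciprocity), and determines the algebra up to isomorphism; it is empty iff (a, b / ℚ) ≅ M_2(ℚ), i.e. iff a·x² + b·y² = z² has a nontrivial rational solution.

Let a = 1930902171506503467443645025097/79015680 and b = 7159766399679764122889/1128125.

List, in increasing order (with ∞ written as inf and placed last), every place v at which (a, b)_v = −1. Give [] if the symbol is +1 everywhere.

(a, b) ≡ (371735, 205) mod (ℚ^×)²; places V = {2, 3, 5, 7, 13, 19, 41, 43, ∞}.
(a,b)_3: α=-2, u≡2; β=0, v≡1 (mod 3); (2|3)=-1, (1|3)=+1; sign (−1)^0·-1^0·+1^-2 = +1.
(a,b)_43: α=3, u≡26; β=2, v≡2 (mod 43); (26|43)=-1, (2|43)=-1; sign (−1)^0·-1^2·-1^3 = -1.
(a,b)_19: α=-3, u≡13; β=-2, v≡10 (mod 19); (13|19)=-1, (10|19)=-1; sign (−1)^0·-1^-2·-1^-3 = -1.
(a,b)_2: α=-8, β=0; u≡7, v≡5 (mod 8); ε(u)ε(v)=1·0, αω(v)=-8·1, βω(u)=0·0; sum ≡ 0  ⇒  +1.
(a,b)_13: α=3, u≡6; β=2, v≡10 (mod 13); (6|13)=-1, (10|13)=+1; sign (−1)^0·-1^2·+1^3 = +1.
(a,b)_41: α=10, u≡15; β=7, v≡40 (mod 41); (15|41)=-1, (40|41)=+1; sign (−1)^0·-1^7·+1^10 = -1.
(a,b)_7: α=7, u≡3; β=6, v≡4 (mod 7); (3|7)=-1, (4|7)=+1; sign (−1)^0·-1^6·+1^7 = +1.
(a,b)_∞: sgn(371735)=+, sgn(205)=+, so +1.
(a,b)_5: α=-1, u≡2; β=-5, v≡4 (mod 5); (2|5)=-1, (4|5)=+1; sign (−1)^0·-1^-5·+1^-1 = -1.
(371735, 205 / ℚ) ramifies at {5, 19, 41, 43}: a division algebra.

[5, 19, 41, 43]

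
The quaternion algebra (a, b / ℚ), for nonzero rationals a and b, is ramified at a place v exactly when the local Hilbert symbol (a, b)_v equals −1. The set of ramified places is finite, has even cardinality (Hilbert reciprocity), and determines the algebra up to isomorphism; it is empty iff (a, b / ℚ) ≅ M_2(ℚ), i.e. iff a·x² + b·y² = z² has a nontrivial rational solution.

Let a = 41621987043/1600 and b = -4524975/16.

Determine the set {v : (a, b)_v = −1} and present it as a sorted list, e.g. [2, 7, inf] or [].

[7, 13]

Mod squares: a ≡ 1547, b ≡ -119. Check v ∈ {∞, 2, 3, 5, 7, 13, 17, 19}.
v=3: a=3^2·(≡2), b=3^2·(≡1) mod 3; (2|3)=-1, (1|3)=+1; (−1)^{2·2·1}·(-1)^2·(+1)^2 = +1.
v=19: a=19^2·(≡3), b=19^0·(≡10) mod 19; (3|19)=-1, (10|19)=-1; (−1)^{2·0·9}·(-1)^0·(-1)^2 = +1.
v=∞: 1547 > 0 and -119 < 0  ⇒  (a,b)_∞ = +1.
v=7: a=7^3·(≡1), b=7^1·(≡2) mod 7; (1|7)=+1, (2|7)=+1; (−1)^{3·1·3}·(+1)^1·(+1)^3 = -1.
v=17: a=17^1·(≡12), b=17^1·(≡6) mod 17; (12|17)=-1, (6|17)=-1; (−1)^{1·1·8}·(-1)^1·(-1)^1 = +1.
v=5: a=5^-2·(≡2), b=5^2·(≡1) mod 5; (2|5)=-1, (1|5)=+1; (−1)^{-2·2·2}·(-1)^2·(+1)^-2 = +1.
v=13: a=13^3·(≡6), b=13^2·(≡6) mod 13; (6|13)=-1, (6|13)=-1; (−1)^{3·2·6}·(-1)^2·(-1)^3 = -1.
v=2: v_2(a)=-6, v_2(b)=-4; units ≡ 3, 1 (mod 8); ε·ε+αω+βω = 1·0+-6·0+-4·1 ≡ 0  ⇒  (a,b)_2 = +1.
Ram(1547, -119) = {7, 13}; no ℚ_7-point on the conic.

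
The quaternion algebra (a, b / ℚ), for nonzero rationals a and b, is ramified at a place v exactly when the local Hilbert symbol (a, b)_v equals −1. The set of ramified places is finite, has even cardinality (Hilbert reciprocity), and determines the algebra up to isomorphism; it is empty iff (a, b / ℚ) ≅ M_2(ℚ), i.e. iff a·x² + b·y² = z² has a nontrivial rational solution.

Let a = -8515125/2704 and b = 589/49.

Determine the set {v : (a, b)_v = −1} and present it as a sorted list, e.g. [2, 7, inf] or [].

[19, 31]

(a, b) ≡ (-5, 589) mod (ℚ^×)²; places V = {2, 3, 5, 7, 13, 19, 29, 31, ∞}.
(a,b)_∞: sgn(-5)=−, sgn(589)=+, so +1.
(a,b)_7: α=0, u≡2; β=-2, v≡1 (mod 7); (2|7)=+1, (1|7)=+1; sign (−1)^0·+1^-2·+1^0 = +1.
(a,b)_2: α=-4, β=0; u≡3, v≡5 (mod 8); ε(u)ε(v)=1·0, αω(v)=-4·1, βω(u)=0·1; sum ≡ 0  ⇒  +1.
(a,b)_19: α=0, u≡8; β=1, v≡8 (mod 19); (8|19)=-1, (8|19)=-1; sign (−1)^0·-1^1·-1^0 = -1.
(a,b)_3: α=4, u≡1; β=0, v≡1 (mod 3); (1|3)=+1, (1|3)=+1; sign (−1)^0·+1^0·+1^4 = +1.
(a,b)_29: α=2, u≡16; β=0, v≡28 (mod 29); (16|29)=+1, (28|29)=+1; sign (−1)^0·+1^0·+1^2 = +1.
(a,b)_13: α=-2, u≡6; β=0, v≡3 (mod 13); (6|13)=-1, (3|13)=+1; sign (−1)^0·-1^0·+1^-2 = +1.
(a,b)_5: α=3, u≡1; β=0, v≡1 (mod 5); (1|5)=+1, (1|5)=+1; sign (−1)^0·+1^0·+1^3 = +1.
(a,b)_31: α=0, u≡29; β=1, v≡20 (mod 31); (29|31)=-1, (20|31)=+1; sign (−1)^0·-1^1·+1^0 = -1.
Ram(-5, 589) = {19, 31}; no ℚ_19-point on the conic.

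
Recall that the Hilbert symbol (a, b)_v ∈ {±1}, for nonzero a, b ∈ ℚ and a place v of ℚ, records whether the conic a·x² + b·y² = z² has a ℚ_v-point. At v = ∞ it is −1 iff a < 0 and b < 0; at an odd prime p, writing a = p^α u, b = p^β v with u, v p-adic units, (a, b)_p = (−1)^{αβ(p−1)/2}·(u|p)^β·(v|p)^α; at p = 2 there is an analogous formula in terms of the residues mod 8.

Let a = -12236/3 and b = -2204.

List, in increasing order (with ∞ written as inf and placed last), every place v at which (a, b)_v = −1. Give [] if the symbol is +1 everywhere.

(a, b) ≡ (-9177, -551) mod (ℚ^×)²; places V = {2, 3, 7, 19, 23, 29, ∞}.
(a,b)_∞: sgn(-9177)=−, sgn(-551)=−, so -1.
(a,b)_19: α=1, u≡7; β=1, v≡17 (mod 19); (7|19)=+1, (17|19)=+1; sign (−1)^1·+1^1·+1^1 = -1.
(a,b)_3: α=-1, u≡1; β=0, v≡1 (mod 3); (1|3)=+1, (1|3)=+1; sign (−1)^0·+1^0·+1^-1 = +1.
(a,b)_29: α=0, u≡20; β=1, v≡11 (mod 29); (20|29)=+1, (11|29)=-1; sign (−1)^0·+1^1·-1^0 = +1.
(a,b)_7: α=1, u≡3; β=0, v≡1 (mod 7); (3|7)=-1, (1|7)=+1; sign (−1)^0·-1^0·+1^1 = +1.
(a,b)_23: α=1, u≡22; β=0, v≡4 (mod 23); (22|23)=-1, (4|23)=+1; sign (−1)^0·-1^0·+1^1 = +1.
(a,b)_2: α=2, β=2; u≡7, v≡1 (mod 8); ε(u)ε(v)=1·0, αω(v)=2·0, βω(u)=2·0; sum ≡ 0  ⇒  +1.
(-9177, -551 / ℚ) ramifies at {19, ∞}: a division algebra.

[19, inf]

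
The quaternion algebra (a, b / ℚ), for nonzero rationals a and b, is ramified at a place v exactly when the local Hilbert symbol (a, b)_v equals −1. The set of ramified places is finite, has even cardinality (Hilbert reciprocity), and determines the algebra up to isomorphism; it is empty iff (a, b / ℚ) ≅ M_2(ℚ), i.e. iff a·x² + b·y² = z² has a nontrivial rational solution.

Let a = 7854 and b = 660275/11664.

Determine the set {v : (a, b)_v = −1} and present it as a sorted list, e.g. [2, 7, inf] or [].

(a, b) ≡ (7854, 11) mod (ℚ^×)²; places V = {2, 3, 5, 7, 11, 17, ∞}.
(a,b)_11: α=1, u≡10; β=1, v≡5 (mod 11); (10|11)=-1, (5|11)=+1; sign (−1)^1·-1^1·+1^1 = +1.
(a,b)_3: α=1, u≡2; β=-6, v≡2 (mod 3); (2|3)=-1, (2|3)=-1; sign (−1)^0·-1^-6·-1^1 = -1.
(a,b)_5: α=0, u≡4; β=2, v≡4 (mod 5); (4|5)=+1, (4|5)=+1; sign (−1)^0·+1^2·+1^0 = +1.
(a,b)_∞: sgn(7854)=+, sgn(11)=+, so +1.
(a,b)_7: α=1, u≡2; β=4, v≡1 (mod 7); (2|7)=+1, (1|7)=+1; sign (−1)^0·+1^4·+1^1 = +1.
(a,b)_2: α=1, β=-4; u≡7, v≡3 (mod 8); ε(u)ε(v)=1·1, αω(v)=1·1, βω(u)=-4·0; sum ≡ 0  ⇒  +1.
(a,b)_17: α=1, u≡3; β=0, v≡6 (mod 17); (3|17)=-1, (6|17)=-1; sign (−1)^0·-1^0·-1^1 = -1.
(7854, 11 / ℚ) ramifies at {3, 17}: a division algebra.

[3, 17]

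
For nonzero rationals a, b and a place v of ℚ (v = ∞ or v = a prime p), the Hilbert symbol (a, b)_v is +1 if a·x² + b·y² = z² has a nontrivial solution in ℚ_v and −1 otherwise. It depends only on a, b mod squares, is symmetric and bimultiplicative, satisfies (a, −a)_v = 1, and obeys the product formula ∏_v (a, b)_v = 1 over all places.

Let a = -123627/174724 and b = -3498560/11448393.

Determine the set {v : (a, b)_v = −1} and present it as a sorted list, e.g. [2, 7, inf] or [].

(a, b) ≡ (-3, -2145) mod (ℚ^×)²; places V = {2, 3, 5, 7, 11, 13, 19, 29, 31, ∞}.
(a,b)_∞: sgn(-3)=−, sgn(-2145)=−, so -1.
(a,b)_7: α=2, u≡1; β=0, v≡1 (mod 7); (1|7)=+1, (1|7)=+1; sign (−1)^0·+1^0·+1^2 = +1.
(a,b)_19: α=-2, u≡7; β=-2, v≡12 (mod 19); (7|19)=+1, (12|19)=-1; sign (−1)^0·+1^-2·-1^-2 = +1.
(a,b)_13: α=0, u≡4; β=1, v≡4 (mod 13); (4|13)=+1, (4|13)=+1; sign (−1)^0·+1^1·+1^0 = +1.
(a,b)_5: α=0, u≡2; β=1, v≡1 (mod 5); (2|5)=-1, (1|5)=+1; sign (−1)^0·-1^1·+1^0 = -1.
(a,b)_11: α=-2, u≡8; β=-1, v≡5 (mod 11); (8|11)=-1, (5|11)=+1; sign (−1)^0·-1^-1·+1^-2 = -1.
(a,b)_29: α=2, u≡2; β=2, v≡9 (mod 29); (2|29)=-1, (9|29)=+1; sign (−1)^0·-1^2·+1^2 = +1.
(a,b)_3: α=1, u≡2; β=-1, v≡2 (mod 3); (2|3)=-1, (2|3)=-1; sign (−1)^1·-1^-1·-1^1 = -1.
(a,b)_31: α=0, u≡4; β=-2, v≡18 (mod 31); (4|31)=+1, (18|31)=+1; sign (−1)^0·+1^-2·+1^0 = +1.
(a,b)_2: α=-2, β=6; u≡5, v≡7 (mod 8); ε(u)ε(v)=0·1, αω(v)=-2·0, βω(u)=6·1; sum ≡ 0  ⇒  +1.
|Ram(-3, -2145)| = 4, even; anisotropic at {3, 5, 11, ∞}.

[3, 5, 11, inf]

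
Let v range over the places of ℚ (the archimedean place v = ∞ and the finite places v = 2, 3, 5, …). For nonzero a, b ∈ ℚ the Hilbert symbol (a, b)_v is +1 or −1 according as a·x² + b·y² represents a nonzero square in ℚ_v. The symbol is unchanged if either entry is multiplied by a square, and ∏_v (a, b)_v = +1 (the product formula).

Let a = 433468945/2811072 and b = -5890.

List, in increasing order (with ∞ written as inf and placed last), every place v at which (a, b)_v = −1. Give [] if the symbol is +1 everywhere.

(a, b) ≡ (435, -5890) mod (ℚ^×)²; places V = {2, 3, 5, 7, 11, 13, 19, 29, 31, ∞}.
(a,b)_3: α=-1, u≡1; β=0, v≡2 (mod 3); (1|3)=+1, (2|3)=-1; sign (−1)^0·+1^0·-1^-1 = -1.
(a,b)_7: α=2, u≡4; β=0, v≡4 (mod 7); (4|7)=+1, (4|7)=+1; sign (−1)^0·+1^0·+1^2 = +1.
(a,b)_5: α=1, u≡2; β=1, v≡2 (mod 5); (2|5)=-1, (2|5)=-1; sign (−1)^0·-1^1·-1^1 = +1.
(a,b)_29: α=1, u≡21; β=0, v≡26 (mod 29); (21|29)=-1, (26|29)=-1; sign (−1)^0·-1^0·-1^1 = -1.
(a,b)_31: α=0, u≡7; β=1, v≡27 (mod 31); (7|31)=+1, (27|31)=-1; sign (−1)^0·+1^1·-1^0 = +1.
(a,b)_∞: sgn(435)=+, sgn(-5890)=−, so +1.
(a,b)_19: α=2, u≡7; β=1, v≡13 (mod 19); (7|19)=+1, (13|19)=-1; sign (−1)^0·+1^1·-1^2 = +1.
(a,b)_11: α=-4, u≡6; β=0, v≡6 (mod 11); (6|11)=-1, (6|11)=-1; sign (−1)^0·-1^0·-1^-4 = +1.
(a,b)_2: α=-6, β=1; u≡3, v≡7 (mod 8); ε(u)ε(v)=1·1, αω(v)=-6·0, βω(u)=1·1; sum ≡ 0  ⇒  +1.
(a,b)_13: α=2, u≡11; β=0, v≡12 (mod 13); (11|13)=-1, (12|13)=+1; sign (−1)^0·-1^0·+1^2 = +1.
Ram(435, -5890) = {3, 29}; no ℚ_3-point on the conic.

[3, 29]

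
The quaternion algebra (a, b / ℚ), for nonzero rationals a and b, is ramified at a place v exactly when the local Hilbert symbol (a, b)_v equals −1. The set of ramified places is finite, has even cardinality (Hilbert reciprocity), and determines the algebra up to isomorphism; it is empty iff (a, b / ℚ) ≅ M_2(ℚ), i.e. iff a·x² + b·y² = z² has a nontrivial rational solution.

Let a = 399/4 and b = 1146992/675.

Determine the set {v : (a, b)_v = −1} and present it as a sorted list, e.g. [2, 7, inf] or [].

(a, b) ≡ (399, 4389) mod (ℚ^×)²; places V = {2, 3, 5, 7, 11, 19, ∞}.
(a,b)_∞: sgn(399)=+, sgn(4389)=+, so +1.
(a,b)_5: α=0, u≡1; β=-2, v≡1 (mod 5); (1|5)=+1, (1|5)=+1; sign (−1)^0·+1^-2·+1^0 = +1.
(a,b)_7: α=1, u≡2; β=3, v≡4 (mod 7); (2|7)=+1, (4|7)=+1; sign (−1)^1·+1^3·+1^1 = -1.
(a,b)_19: α=1, u≡10; β=1, v≡10 (mod 19); (10|19)=-1, (10|19)=-1; sign (−1)^1·-1^1·-1^1 = -1.
(a,b)_2: α=-2, β=4; u≡7, v≡5 (mod 8); ε(u)ε(v)=1·0, αω(v)=-2·1, βω(u)=4·0; sum ≡ 0  ⇒  +1.
(a,b)_11: α=0, u≡9; β=1, v≡9 (mod 11); (9|11)=+1, (9|11)=+1; sign (−1)^0·+1^1·+1^0 = +1.
(a,b)_3: α=1, u≡1; β=-3, v≡2 (mod 3); (1|3)=+1, (2|3)=-1; sign (−1)^1·+1^-3·-1^1 = +1.
|Ram(399, 4389)| = 2, even; anisotropic at {7, 19}.

[7, 19]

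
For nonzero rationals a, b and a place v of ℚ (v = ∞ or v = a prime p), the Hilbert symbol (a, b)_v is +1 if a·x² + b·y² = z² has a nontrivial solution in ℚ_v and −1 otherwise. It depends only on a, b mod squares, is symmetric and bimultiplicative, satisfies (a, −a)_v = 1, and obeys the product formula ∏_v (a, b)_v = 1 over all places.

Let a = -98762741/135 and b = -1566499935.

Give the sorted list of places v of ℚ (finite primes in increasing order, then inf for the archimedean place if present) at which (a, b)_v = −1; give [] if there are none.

Mod squares: a ≡ -33915, b ≡ -15015. Check v ∈ {∞, 2, 3, 5, 7, 11, 13, 17, 19}.
v=17: a=17^1·(≡10), b=17^2·(≡1) mod 17; (10|17)=-1, (1|17)=+1; (−1)^{1·2·8}·(-1)^2·(+1)^1 = +1.
v=7: a=7^1·(≡3), b=7^1·(≡4) mod 7; (3|7)=-1, (4|7)=+1; (−1)^{1·1·3}·(-1)^1·(+1)^1 = +1.
v=2: v_2(a)=0, v_2(b)=0; units ≡ 5, 1 (mod 8); ε·ε+αω+βω = 0·0+0·0+0·1 ≡ 0  ⇒  (a,b)_2 = +1.
v=5: a=5^-1·(≡2), b=5^1·(≡3) mod 5; (2|5)=-1, (3|5)=-1; (−1)^{-1·1·2}·(-1)^1·(-1)^-1 = +1.
v=11: a=11^2·(≡4), b=11^1·(≡6) mod 11; (4|11)=+1, (6|11)=-1; (−1)^{2·1·5}·(+1)^1·(-1)^2 = +1.
v=13: a=13^0·(≡8), b=13^1·(≡8) mod 13; (8|13)=-1, (8|13)=-1; (−1)^{0·1·6}·(-1)^1·(-1)^0 = -1.
v=3: a=3^-3·(≡2), b=3^1·(≡2) mod 3; (2|3)=-1, (2|3)=-1; (−1)^{-3·1·1}·(-1)^1·(-1)^-3 = -1.
v=19: a=19^3·(≡11), b=19^2·(≡18) mod 19; (11|19)=+1, (18|19)=-1; (−1)^{3·2·9}·(+1)^2·(-1)^3 = -1.
v=∞: -33915 < 0 and -15015 < 0  ⇒  (a,b)_∞ = -1.
Ram(-33915, -15015) = {3, 13, 19, ∞}; no ℚ_3-point on the conic.

[3, 13, 19, inf]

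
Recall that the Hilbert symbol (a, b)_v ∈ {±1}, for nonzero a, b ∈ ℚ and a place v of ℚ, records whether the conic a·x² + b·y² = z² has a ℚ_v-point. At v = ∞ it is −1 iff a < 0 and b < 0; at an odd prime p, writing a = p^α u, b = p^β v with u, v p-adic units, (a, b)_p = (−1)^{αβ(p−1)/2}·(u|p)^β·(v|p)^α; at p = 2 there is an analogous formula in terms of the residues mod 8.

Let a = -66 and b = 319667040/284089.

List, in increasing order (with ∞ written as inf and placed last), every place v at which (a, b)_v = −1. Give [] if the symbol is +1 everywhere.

[3, 11]

Mod squares: a ≡ -66, b ≡ 2310. Check v ∈ {∞, 2, 3, 5, 7, 11, 13, 31, 41}.
v=∞: -66 < 0 and 2310 > 0  ⇒  (a,b)_∞ = +1.
v=7: a=7^0·(≡4), b=7^1·(≡1) mod 7; (4|7)=+1, (1|7)=+1; (−1)^{0·1·3}·(+1)^1·(+1)^0 = +1.
v=5: a=5^0·(≡4), b=5^1·(≡2) mod 5; (4|5)=+1, (2|5)=-1; (−1)^{0·1·2}·(+1)^1·(-1)^0 = +1.
v=41: a=41^0·(≡16), b=41^-2·(≡17) mod 41; (16|41)=+1, (17|41)=-1; (−1)^{0·-2·20}·(+1)^-2·(-1)^0 = +1.
v=3: a=3^1·(≡2), b=3^3·(≡2) mod 3; (2|3)=-1, (2|3)=-1; (−1)^{1·3·1}·(-1)^3·(-1)^1 = -1.
v=13: a=13^0·(≡12), b=13^-2·(≡1) mod 13; (12|13)=+1, (1|13)=+1; (−1)^{0·-2·6}·(+1)^-2·(+1)^0 = +1.
v=11: a=11^1·(≡5), b=11^1·(≡5) mod 11; (5|11)=+1, (5|11)=+1; (−1)^{1·1·5}·(+1)^1·(+1)^1 = -1.
v=2: v_2(a)=1, v_2(b)=5; units ≡ 7, 3 (mod 8); ε·ε+αω+βω = 1·1+1·1+5·0 ≡ 0  ⇒  (a,b)_2 = +1.
v=31: a=31^0·(≡27), b=31^2·(≡2) mod 31; (27|31)=-1, (2|31)=+1; (−1)^{0·2·15}·(-1)^2·(+1)^0 = +1.
(-66, 2310 / ℚ) ramifies at {3, 11}: a division algebra.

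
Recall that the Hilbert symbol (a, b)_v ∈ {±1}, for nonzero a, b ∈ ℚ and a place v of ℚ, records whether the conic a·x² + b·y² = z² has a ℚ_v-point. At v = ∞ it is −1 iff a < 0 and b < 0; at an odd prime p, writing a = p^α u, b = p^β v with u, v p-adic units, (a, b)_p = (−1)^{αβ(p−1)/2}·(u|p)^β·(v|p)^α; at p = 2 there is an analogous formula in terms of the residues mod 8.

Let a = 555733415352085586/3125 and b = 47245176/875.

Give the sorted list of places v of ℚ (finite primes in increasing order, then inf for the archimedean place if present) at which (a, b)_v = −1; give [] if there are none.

(a, b) ≡ (22330, 379610) mod (ℚ^×)²; places V = {2, 3, 5, 7, 11, 17, 29, ∞}.
(a,b)_3: α=0, u≡1; β=2, v≡2 (mod 3); (1|3)=+1, (2|3)=-1; sign (−1)^0·+1^2·-1^0 = +1.
(a,b)_∞: sgn(22330)=+, sgn(379610)=+, so +1.
(a,b)_29: α=3, u≡5; β=1, v≡8 (mod 29); (5|29)=+1, (8|29)=-1; sign (−1)^0·+1^1·-1^3 = -1.
(a,b)_5: α=-5, u≡1; β=-3, v≡3 (mod 5); (1|5)=+1, (3|5)=-1; sign (−1)^0·+1^-3·-1^-5 = -1.
(a,b)_11: α=7, u≡10; β=3, v≡9 (mod 11); (10|11)=-1, (9|11)=+1; sign (−1)^1·-1^3·+1^7 = +1.
(a,b)_7: α=1, u≡6; β=-1, v≡1 (mod 7); (6|7)=-1, (1|7)=+1; sign (−1)^1·-1^-1·+1^1 = +1.
(a,b)_17: α=4, u≡16; β=1, v≡13 (mod 17); (16|17)=+1, (13|17)=+1; sign (−1)^0·+1^1·+1^4 = +1.
(a,b)_2: α=1, β=3; u≡5, v≡5 (mod 8); ε(u)ε(v)=0·0, αω(v)=1·1, βω(u)=3·1; sum ≡ 0  ⇒  +1.
Ram(22330, 379610) = {5, 29}; no ℚ_5-point on the conic.

[5, 29]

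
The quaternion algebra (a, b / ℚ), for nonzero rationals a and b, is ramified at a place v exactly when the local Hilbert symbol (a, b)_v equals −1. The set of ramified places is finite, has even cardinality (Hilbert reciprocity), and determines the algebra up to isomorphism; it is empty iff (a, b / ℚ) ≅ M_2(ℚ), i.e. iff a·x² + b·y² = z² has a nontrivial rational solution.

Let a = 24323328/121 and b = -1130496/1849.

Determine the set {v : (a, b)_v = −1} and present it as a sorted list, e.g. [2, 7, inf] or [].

[3, 23]

Mod squares: a ≡ 1173, b ≡ -69. Check v ∈ {∞, 2, 3, 11, 17, 23, 43}.
v=43: a=43^0·(≡28), b=43^-2·(≡17) mod 43; (28|43)=-1, (17|43)=+1; (−1)^{0·-2·21}·(-1)^-2·(+1)^0 = +1.
v=3: a=3^5·(≡1), b=3^1·(≡1) mod 3; (1|3)=+1, (1|3)=+1; (−1)^{5·1·1}·(+1)^1·(+1)^5 = -1.
v=23: a=23^1·(≡7), b=23^1·(≡5) mod 23; (7|23)=-1, (5|23)=-1; (−1)^{1·1·11}·(-1)^1·(-1)^1 = -1.
v=∞: 1173 > 0 and -69 < 0  ⇒  (a,b)_∞ = +1.
v=17: a=17^1·(≡15), b=17^0·(≡16) mod 17; (15|17)=+1, (16|17)=+1; (−1)^{1·0·8}·(+1)^0·(+1)^1 = +1.
v=11: a=11^-2·(≡7), b=11^0·(≡7) mod 11; (7|11)=-1, (7|11)=-1; (−1)^{-2·0·5}·(-1)^0·(-1)^-2 = +1.
v=2: v_2(a)=8, v_2(b)=14; units ≡ 5, 3 (mod 8); ε·ε+αω+βω = 0·1+8·1+14·1 ≡ 0  ⇒  (a,b)_2 = +1.
(1173, -69 / ℚ) ramifies at {3, 23}: a division algebra.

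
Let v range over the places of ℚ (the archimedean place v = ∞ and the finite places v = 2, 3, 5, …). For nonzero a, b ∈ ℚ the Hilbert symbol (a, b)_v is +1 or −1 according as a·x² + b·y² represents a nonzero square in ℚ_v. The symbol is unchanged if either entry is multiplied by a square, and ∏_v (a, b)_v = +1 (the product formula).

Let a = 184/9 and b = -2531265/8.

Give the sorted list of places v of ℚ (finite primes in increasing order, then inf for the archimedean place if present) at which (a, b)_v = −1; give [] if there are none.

(a, b) ≡ (46, -9570) mod (ℚ^×)²; places V = {2, 3, 5, 11, 23, 29, ∞}.
(a,b)_29: α=0, u≡14; β=1, v≡26 (mod 29); (14|29)=-1, (26|29)=-1; sign (−1)^0·-1^1·-1^0 = -1.
(a,b)_∞: sgn(46)=+, sgn(-9570)=−, so +1.
(a,b)_3: α=-2, u≡1; β=1, v≡2 (mod 3); (1|3)=+1, (2|3)=-1; sign (−1)^0·+1^1·-1^-2 = +1.
(a,b)_2: α=3, β=-3; u≡7, v≡7 (mod 8); ε(u)ε(v)=1·1, αω(v)=3·0, βω(u)=-3·0; sum ≡ 1  ⇒  -1.
(a,b)_23: α=1, u≡6; β=2, v≡20 (mod 23); (6|23)=+1, (20|23)=-1; sign (−1)^0·+1^2·-1^1 = -1.
(a,b)_11: α=0, u≡7; β=1, v≡2 (mod 11); (7|11)=-1, (2|11)=-1; sign (−1)^0·-1^1·-1^0 = -1.
(a,b)_5: α=0, u≡1; β=1, v≡4 (mod 5); (1|5)=+1, (4|5)=+1; sign (−1)^0·+1^1·+1^0 = +1.
Ram(46, -9570) = {2, 11, 23, 29}; no ℚ_2-point on the conic.

[2, 11, 23, 29]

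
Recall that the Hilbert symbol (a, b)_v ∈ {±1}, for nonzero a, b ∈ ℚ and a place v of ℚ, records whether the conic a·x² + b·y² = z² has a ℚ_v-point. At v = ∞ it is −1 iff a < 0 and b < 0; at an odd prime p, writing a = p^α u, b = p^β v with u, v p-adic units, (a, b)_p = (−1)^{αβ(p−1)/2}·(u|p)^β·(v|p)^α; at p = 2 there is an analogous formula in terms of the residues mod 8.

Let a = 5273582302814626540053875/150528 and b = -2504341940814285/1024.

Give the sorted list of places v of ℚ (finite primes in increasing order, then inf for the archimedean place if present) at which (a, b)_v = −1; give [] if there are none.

[17, 31]

Mod squares: a ≡ 333465, b ≡ -8014381485. Check v ∈ {∞, 2, 3, 5, 7, 11, 13, 17, 31, 37, 43, 47, 53}.
v=7: a=7^-2·(≡6), b=7^0·(≡1) mod 7; (6|7)=-1, (1|7)=+1; (−1)^{-2·0·3}·(-1)^0·(+1)^-2 = +1.
v=2: v_2(a)=-10, v_2(b)=-10; units ≡ 1, 3 (mod 8); ε·ε+αω+βω = 0·1+-10·1+-10·0 ≡ 0  ⇒  (a,b)_2 = +1.
v=5: a=5^3·(≡2), b=5^1·(≡2) mod 5; (2|5)=-1, (2|5)=-1; (−1)^{3·1·2}·(-1)^1·(-1)^3 = +1.
v=3: a=3^-1·(≡2), b=3^1·(≡1) mod 3; (2|3)=-1, (1|3)=+1; (−1)^{-1·1·1}·(-1)^1·(+1)^-1 = +1.
v=31: a=31^4·(≡17), b=31^1·(≡2) mod 31; (17|31)=-1, (2|31)=+1; (−1)^{4·1·15}·(-1)^1·(+1)^4 = -1.
v=17: a=17^2·(≡6), b=17^1·(≡3) mod 17; (6|17)=-1, (3|17)=-1; (−1)^{2·1·8}·(-1)^1·(-1)^2 = -1.
v=∞: 333465 > 0 and -8014381485 < 0  ⇒  (a,b)_∞ = +1.
v=47: a=47^1·(≡29), b=47^1·(≡2) mod 47; (29|47)=-1, (2|47)=+1; (−1)^{1·1·23}·(-1)^1·(+1)^1 = +1.
v=53: a=53^2·(≡40), b=53^1·(≡18) mod 53; (40|53)=+1, (18|53)=-1; (−1)^{2·1·26}·(+1)^1·(-1)^2 = +1.
v=11: a=11^1·(≡2), b=11^1·(≡1) mod 11; (2|11)=-1, (1|11)=+1; (−1)^{1·1·5}·(-1)^1·(+1)^1 = +1.
v=37: a=37^2·(≡36), b=37^1·(≡6) mod 37; (36|37)=+1, (6|37)=-1; (−1)^{2·1·18}·(+1)^1·(-1)^2 = +1.
v=13: a=13^0·(≡2), b=13^2·(≡6) mod 13; (2|13)=-1, (6|13)=-1; (−1)^{0·2·6}·(-1)^2·(-1)^0 = +1.
v=43: a=43^3·(≡40), b=43^2·(≡36) mod 43; (40|43)=+1, (36|43)=+1; (−1)^{3·2·21}·(+1)^2·(+1)^3 = +1.
|Ram(333465, -8014381485)| = 2, even; anisotropic at {17, 31}.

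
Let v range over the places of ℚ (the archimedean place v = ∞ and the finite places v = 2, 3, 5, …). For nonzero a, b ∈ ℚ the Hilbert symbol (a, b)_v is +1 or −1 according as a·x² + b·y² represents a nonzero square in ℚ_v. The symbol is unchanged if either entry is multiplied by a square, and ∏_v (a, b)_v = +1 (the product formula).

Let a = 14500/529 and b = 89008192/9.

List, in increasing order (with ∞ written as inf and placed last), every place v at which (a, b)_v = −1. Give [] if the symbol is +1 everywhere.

[5, 7, 13, 31]

Mod squares: a ≡ 145, b ≡ 1390753. Check v ∈ {∞, 2, 3, 5, 7, 13, 17, 23, 29, 31}.
v=13: a=13^0·(≡2), b=13^1·(≡1) mod 13; (2|13)=-1, (1|13)=+1; (−1)^{0·1·6}·(-1)^1·(+1)^0 = -1.
v=2: v_2(a)=2, v_2(b)=6; units ≡ 1, 1 (mod 8); ε·ε+αω+βω = 0·0+2·0+6·0 ≡ 0  ⇒  (a,b)_2 = +1.
v=17: a=17^0·(≡8), b=17^1·(≡11) mod 17; (8|17)=+1, (11|17)=-1; (−1)^{0·1·8}·(+1)^1·(-1)^0 = +1.
v=31: a=31^0·(≡27), b=31^1·(≡22) mod 31; (27|31)=-1, (22|31)=-1; (−1)^{0·1·15}·(-1)^1·(-1)^0 = -1.
v=23: a=23^-2·(≡10), b=23^0·(≡1) mod 23; (10|23)=-1, (1|23)=+1; (−1)^{-2·0·11}·(-1)^0·(+1)^-2 = +1.
v=∞: 145 > 0 and 1390753 > 0  ⇒  (a,b)_∞ = +1.
v=5: a=5^3·(≡4), b=5^0·(≡3) mod 5; (4|5)=+1, (3|5)=-1; (−1)^{3·0·2}·(+1)^0·(-1)^3 = -1.
v=7: a=7^0·(≡6), b=7^1·(≡6) mod 7; (6|7)=-1, (6|7)=-1; (−1)^{0·1·3}·(-1)^1·(-1)^0 = -1.
v=29: a=29^1·(≡1), b=29^1·(≡23) mod 29; (1|29)=+1, (23|29)=+1; (−1)^{1·1·14}·(+1)^1·(+1)^1 = +1.
v=3: a=3^0·(≡1), b=3^-2·(≡1) mod 3; (1|3)=+1, (1|3)=+1; (−1)^{0·-2·1}·(+1)^-2·(+1)^0 = +1.
|Ram(145, 1390753)| = 4, even; anisotropic at {5, 7, 13, 31}.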